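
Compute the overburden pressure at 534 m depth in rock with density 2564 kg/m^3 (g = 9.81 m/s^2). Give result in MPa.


P = rho * g * z / 1e6
= 2564 * 9.81 * 534 / 1e6
= 13431616.56 / 1e6
= 13.4316 MPa

13.4316


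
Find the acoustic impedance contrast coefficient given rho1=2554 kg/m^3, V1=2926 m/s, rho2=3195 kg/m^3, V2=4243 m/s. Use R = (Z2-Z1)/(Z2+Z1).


Z1 = 2554 * 2926 = 7473004
Z2 = 3195 * 4243 = 13556385
R = (13556385 - 7473004) / (13556385 + 7473004) = 6083381 / 21029389 = 0.2893

0.2893


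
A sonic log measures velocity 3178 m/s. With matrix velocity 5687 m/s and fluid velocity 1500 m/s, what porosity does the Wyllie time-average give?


1/V - 1/Vm = 1/3178 - 1/5687 = 0.00013882
1/Vf - 1/Vm = 1/1500 - 1/5687 = 0.00049083
phi = 0.00013882 / 0.00049083 = 0.2828

0.2828


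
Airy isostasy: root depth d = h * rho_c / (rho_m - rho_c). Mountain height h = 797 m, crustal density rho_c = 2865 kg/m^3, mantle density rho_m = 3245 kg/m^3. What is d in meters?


rho_m - rho_c = 3245 - 2865 = 380
d = 797 * 2865 / 380
= 2283405 / 380
= 6008.96 m

6008.96


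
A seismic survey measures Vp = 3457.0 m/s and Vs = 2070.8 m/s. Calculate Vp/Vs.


Vp/Vs = 3457.0 / 2070.8
= 1.6694

1.6694


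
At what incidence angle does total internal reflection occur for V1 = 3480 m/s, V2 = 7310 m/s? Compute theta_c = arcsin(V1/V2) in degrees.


V1/V2 = 3480/7310 = 0.47606
theta_c = arcsin(0.47606) = 28.4284 degrees

28.4284


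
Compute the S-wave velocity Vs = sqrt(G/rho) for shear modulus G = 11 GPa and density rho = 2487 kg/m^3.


Convert G to Pa: G = 11e9 Pa
Compute G/rho = 11e9 / 2487 = 4422999.5979
Vs = sqrt(4422999.5979) = 2103.09 m/s

2103.09


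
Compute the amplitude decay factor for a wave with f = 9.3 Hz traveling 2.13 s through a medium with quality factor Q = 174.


pi*f*t/Q = pi*9.3*2.13/174 = 0.357654
A/A0 = exp(-0.357654) = 0.699315

0.699315


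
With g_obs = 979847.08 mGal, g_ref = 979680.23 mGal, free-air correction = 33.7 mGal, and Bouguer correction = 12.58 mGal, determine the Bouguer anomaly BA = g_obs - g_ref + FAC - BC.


BA = g_obs - g_ref + FAC - BC
= 979847.08 - 979680.23 + 33.7 - 12.58
= 187.97 mGal

187.97


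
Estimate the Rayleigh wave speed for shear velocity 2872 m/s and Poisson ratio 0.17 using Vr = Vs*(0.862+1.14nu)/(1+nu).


Numerator factor = 0.862 + 1.14*0.17 = 1.0558
Denominator = 1 + 0.17 = 1.17
Vr = 2872 * 1.0558 / 1.17 = 2591.67 m/s

2591.67


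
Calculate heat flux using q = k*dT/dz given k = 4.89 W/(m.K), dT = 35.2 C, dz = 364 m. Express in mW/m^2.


q = k * dT / dz * 1000
= 4.89 * 35.2 / 364 * 1000
= 0.472879 * 1000
= 472.8791 mW/m^2

472.8791


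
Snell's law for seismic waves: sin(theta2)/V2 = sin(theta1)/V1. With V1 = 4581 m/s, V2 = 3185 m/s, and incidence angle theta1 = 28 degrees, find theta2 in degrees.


sin(theta1) = sin(28 deg) = 0.469472
sin(theta2) = V2/V1 * sin(theta1) = 3185/4581 * 0.469472 = 0.326406
theta2 = arcsin(0.326406) = 19.0508 degrees

19.0508


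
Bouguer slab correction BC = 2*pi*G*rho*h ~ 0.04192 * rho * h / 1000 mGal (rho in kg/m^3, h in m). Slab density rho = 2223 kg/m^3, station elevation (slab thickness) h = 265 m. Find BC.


BC = 0.04192 * rho * h / 1000
= 0.04192 * 2223 * 265 / 1000
= 24.6949 mGal

24.6949


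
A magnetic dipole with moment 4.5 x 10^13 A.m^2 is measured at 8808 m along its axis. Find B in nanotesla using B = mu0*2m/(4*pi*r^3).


m = 4.5 x 10^13 = 45000000000000 A.m^2
2m = 90000000000000 A.m^2
r^3 = 8808^3 = 683332250112
B = (4pi*10^-7) * 90000000000000 / (4*pi * 683332250112) * 1e9
= 113097335.529233 / 8587006307651.37 * 1e9
= 13170.7526 nT

13170.7526


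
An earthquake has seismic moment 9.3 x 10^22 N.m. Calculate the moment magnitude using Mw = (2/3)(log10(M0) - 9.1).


log10(M0) = log10(9.3 x 10^22) = 22.9685
Mw = 2/3 * (22.9685 - 9.1)
= 2/3 * 13.8685
= 9.25

9.25


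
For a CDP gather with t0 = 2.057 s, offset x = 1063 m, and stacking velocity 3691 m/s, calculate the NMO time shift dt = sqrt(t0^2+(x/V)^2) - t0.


x/Vnmo = 1063/3691 = 0.287998
(x/Vnmo)^2 = 0.082943
t0^2 = 4.231249
sqrt(4.231249 + 0.082943) = 2.077063
dt = 2.077063 - 2.057 = 0.020063

0.020063


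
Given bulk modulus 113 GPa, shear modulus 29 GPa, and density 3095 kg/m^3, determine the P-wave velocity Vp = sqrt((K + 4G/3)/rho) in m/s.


First compute the effective modulus:
K + 4G/3 = 113e9 + 4*29e9/3 = 151666666666.67 Pa
Then divide by density:
151666666666.67 / 3095 = 49003769.5207 Pa/(kg/m^3)
Take the square root:
Vp = sqrt(49003769.5207) = 7000.27 m/s

7000.27


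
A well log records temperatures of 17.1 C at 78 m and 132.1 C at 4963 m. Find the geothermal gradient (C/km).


dT = 132.1 - 17.1 = 115.0 C
dz = 4963 - 78 = 4885 m
gradient = dT/dz * 1000 = 115.0/4885 * 1000 = 23.5415 C/km

23.5415


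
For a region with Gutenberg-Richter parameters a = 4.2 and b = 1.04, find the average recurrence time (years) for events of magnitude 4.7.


log10(N) = 4.2 - 1.04*4.7 = -0.688
N = 10^-0.688 = 0.205116
T = 1/N = 1/0.205116 = 4.8753 years

4.8753


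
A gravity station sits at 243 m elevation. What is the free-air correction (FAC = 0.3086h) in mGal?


FAC = 0.3086 * h
= 0.3086 * 243
= 74.9898 mGal

74.9898


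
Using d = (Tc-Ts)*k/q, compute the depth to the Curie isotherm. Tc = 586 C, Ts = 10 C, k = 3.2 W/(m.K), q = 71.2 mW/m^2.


T_Curie - T_surf = 586 - 10 = 576 C
Convert q to W/m^2: 71.2 mW/m^2 = 0.0712 W/m^2
d = 576 * 3.2 / 0.0712 = 25887.64 m

25887.64


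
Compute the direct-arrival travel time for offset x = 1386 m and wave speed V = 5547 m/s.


t = x / V
= 1386 / 5547
= 0.2499 s

0.2499


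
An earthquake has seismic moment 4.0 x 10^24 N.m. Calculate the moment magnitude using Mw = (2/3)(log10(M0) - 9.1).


log10(M0) = log10(4.0 x 10^24) = 24.6021
Mw = 2/3 * (24.6021 - 9.1)
= 2/3 * 15.5021
= 10.33

10.33


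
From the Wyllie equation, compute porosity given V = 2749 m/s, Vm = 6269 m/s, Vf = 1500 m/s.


1/V - 1/Vm = 1/2749 - 1/6269 = 0.00020425
1/Vf - 1/Vm = 1/1500 - 1/6269 = 0.00050715
phi = 0.00020425 / 0.00050715 = 0.4027

0.4027


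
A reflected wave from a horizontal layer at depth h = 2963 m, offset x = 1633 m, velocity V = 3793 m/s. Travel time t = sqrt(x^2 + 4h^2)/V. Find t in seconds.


x^2 + 4h^2 = 1633^2 + 4*2963^2 = 2666689 + 35117476 = 37784165
sqrt(37784165) = 6146.8825
t = 6146.8825 / 3793 = 1.6206 s

1.6206


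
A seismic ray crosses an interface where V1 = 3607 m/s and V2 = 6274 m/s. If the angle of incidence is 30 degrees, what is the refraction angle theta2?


sin(theta1) = sin(30 deg) = 0.5
sin(theta2) = V2/V1 * sin(theta1) = 6274/3607 * 0.5 = 0.869698
theta2 = arcsin(0.869698) = 60.4235 degrees

60.4235


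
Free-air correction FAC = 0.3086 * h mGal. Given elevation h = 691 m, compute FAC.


FAC = 0.3086 * h
= 0.3086 * 691
= 213.2426 mGal

213.2426


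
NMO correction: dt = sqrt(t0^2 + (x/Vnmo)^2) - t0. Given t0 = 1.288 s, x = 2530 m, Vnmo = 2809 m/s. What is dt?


x/Vnmo = 2530/2809 = 0.900676
(x/Vnmo)^2 = 0.811218
t0^2 = 1.658944
sqrt(1.658944 + 0.811218) = 1.571675
dt = 1.571675 - 1.288 = 0.283675

0.283675


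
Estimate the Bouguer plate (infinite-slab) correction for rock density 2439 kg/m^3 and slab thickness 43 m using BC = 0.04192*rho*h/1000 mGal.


BC = 0.04192 * rho * h / 1000
= 0.04192 * 2439 * 43 / 1000
= 4.3964 mGal

4.3964


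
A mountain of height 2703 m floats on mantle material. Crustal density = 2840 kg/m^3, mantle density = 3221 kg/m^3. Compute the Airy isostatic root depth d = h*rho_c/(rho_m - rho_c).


rho_m - rho_c = 3221 - 2840 = 381
d = 2703 * 2840 / 381
= 7676520 / 381
= 20148.35 m

20148.35


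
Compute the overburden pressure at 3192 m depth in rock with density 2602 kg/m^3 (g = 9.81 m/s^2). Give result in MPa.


P = rho * g * z / 1e6
= 2602 * 9.81 * 3192 / 1e6
= 81477779.04 / 1e6
= 81.4778 MPa

81.4778


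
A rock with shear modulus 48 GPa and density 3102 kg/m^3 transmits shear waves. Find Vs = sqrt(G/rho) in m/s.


Convert G to Pa: G = 48e9 Pa
Compute G/rho = 48e9 / 3102 = 15473887.8143
Vs = sqrt(15473887.8143) = 3933.69 m/s

3933.69


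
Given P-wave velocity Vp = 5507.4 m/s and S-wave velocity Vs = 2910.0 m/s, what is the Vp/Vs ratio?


Vp/Vs = 5507.4 / 2910.0
= 1.8926

1.8926


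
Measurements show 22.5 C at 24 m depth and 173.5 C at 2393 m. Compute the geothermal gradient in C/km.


dT = 173.5 - 22.5 = 151.0 C
dz = 2393 - 24 = 2369 m
gradient = dT/dz * 1000 = 151.0/2369 * 1000 = 63.74 C/km

63.74


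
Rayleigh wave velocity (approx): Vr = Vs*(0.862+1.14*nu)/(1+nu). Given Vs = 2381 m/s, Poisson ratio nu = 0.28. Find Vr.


Numerator factor = 0.862 + 1.14*0.28 = 1.1812
Denominator = 1 + 0.28 = 1.28
Vr = 2381 * 1.1812 / 1.28 = 2197.22 m/s

2197.22


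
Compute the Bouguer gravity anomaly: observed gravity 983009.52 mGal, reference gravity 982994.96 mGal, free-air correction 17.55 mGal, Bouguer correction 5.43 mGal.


BA = g_obs - g_ref + FAC - BC
= 983009.52 - 982994.96 + 17.55 - 5.43
= 26.68 mGal

26.68


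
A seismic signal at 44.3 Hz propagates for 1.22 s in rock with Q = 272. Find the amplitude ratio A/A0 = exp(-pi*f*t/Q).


pi*f*t/Q = pi*44.3*1.22/272 = 0.62423
A/A0 = exp(-0.62423) = 0.535674

0.535674


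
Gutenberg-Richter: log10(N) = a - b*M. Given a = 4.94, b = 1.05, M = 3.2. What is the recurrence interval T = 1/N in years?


log10(N) = 4.94 - 1.05*3.2 = 1.58
N = 10^1.58 = 38.01894
T = 1/N = 1/38.01894 = 0.0263 years

0.0263


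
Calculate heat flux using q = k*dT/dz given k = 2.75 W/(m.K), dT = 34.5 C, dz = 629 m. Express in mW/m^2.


q = k * dT / dz * 1000
= 2.75 * 34.5 / 629 * 1000
= 0.150835 * 1000
= 150.8347 mW/m^2

150.8347


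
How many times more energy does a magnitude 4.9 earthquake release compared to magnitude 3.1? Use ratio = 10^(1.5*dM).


M2 - M1 = 4.9 - 3.1 = 1.8
1.5 * 1.8 = 2.7
ratio = 10^2.7 = 501.19

501.19


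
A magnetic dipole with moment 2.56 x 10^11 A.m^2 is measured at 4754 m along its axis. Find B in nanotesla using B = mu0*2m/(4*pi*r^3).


m = 2.56 x 10^11 = 256000000000 A.m^2
2m = 512000000000 A.m^2
r^3 = 4754^3 = 107442853064
B = (4pi*10^-7) * 512000000000 / (4*pi * 107442853064) * 1e9
= 643398.175455 / 1350166711466.36 * 1e9
= 476.5324 nT

476.5324


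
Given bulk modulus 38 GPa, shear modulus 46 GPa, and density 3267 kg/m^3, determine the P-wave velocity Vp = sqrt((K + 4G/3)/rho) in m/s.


First compute the effective modulus:
K + 4G/3 = 38e9 + 4*46e9/3 = 99333333333.33 Pa
Then divide by density:
99333333333.33 / 3267 = 30405060.7081 Pa/(kg/m^3)
Take the square root:
Vp = sqrt(30405060.7081) = 5514.08 m/s

5514.08


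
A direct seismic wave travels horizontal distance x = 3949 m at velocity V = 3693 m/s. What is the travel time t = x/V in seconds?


t = x / V
= 3949 / 3693
= 1.0693 s

1.0693


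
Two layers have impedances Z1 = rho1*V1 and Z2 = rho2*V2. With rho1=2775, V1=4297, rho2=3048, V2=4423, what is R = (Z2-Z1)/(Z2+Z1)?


Z1 = 2775 * 4297 = 11924175
Z2 = 3048 * 4423 = 13481304
R = (13481304 - 11924175) / (13481304 + 11924175) = 1557129 / 25405479 = 0.0613

0.0613


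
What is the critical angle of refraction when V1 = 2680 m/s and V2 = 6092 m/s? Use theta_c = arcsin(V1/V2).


V1/V2 = 2680/6092 = 0.439921
theta_c = arcsin(0.439921) = 26.0989 degrees

26.0989


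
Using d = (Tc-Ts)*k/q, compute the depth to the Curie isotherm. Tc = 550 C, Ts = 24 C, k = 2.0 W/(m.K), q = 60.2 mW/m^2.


T_Curie - T_surf = 550 - 24 = 526 C
Convert q to W/m^2: 60.2 mW/m^2 = 0.0602 W/m^2
d = 526 * 2.0 / 0.0602 = 17475.08 m

17475.08


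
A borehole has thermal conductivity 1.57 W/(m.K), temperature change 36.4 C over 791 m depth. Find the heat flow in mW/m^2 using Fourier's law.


q = k * dT / dz * 1000
= 1.57 * 36.4 / 791 * 1000
= 0.072248 * 1000
= 72.2478 mW/m^2

72.2478


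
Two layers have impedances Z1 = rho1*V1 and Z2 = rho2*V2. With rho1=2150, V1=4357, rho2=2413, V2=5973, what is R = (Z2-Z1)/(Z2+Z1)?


Z1 = 2150 * 4357 = 9367550
Z2 = 2413 * 5973 = 14412849
R = (14412849 - 9367550) / (14412849 + 9367550) = 5045299 / 23780399 = 0.2122

0.2122


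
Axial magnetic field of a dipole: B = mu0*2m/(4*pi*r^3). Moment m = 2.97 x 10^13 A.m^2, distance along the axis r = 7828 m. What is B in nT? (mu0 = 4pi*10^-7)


m = 2.97 x 10^13 = 29700000000000 A.m^2
2m = 59400000000000 A.m^2
r^3 = 7828^3 = 479680927552
B = (4pi*10^-7) * 59400000000000 / (4*pi * 479680927552) * 1e9
= 74644241.449293 / 6027848312258.0 * 1e9
= 12383.2316 nT

12383.2316


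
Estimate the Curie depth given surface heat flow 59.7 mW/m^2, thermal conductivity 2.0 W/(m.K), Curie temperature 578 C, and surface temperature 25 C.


T_Curie - T_surf = 578 - 25 = 553 C
Convert q to W/m^2: 59.7 mW/m^2 = 0.0597 W/m^2
d = 553 * 2.0 / 0.0597 = 18525.96 m

18525.96


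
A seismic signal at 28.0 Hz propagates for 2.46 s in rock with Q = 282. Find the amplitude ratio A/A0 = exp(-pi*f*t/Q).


pi*f*t/Q = pi*28.0*2.46/282 = 0.767351
A/A0 = exp(-0.767351) = 0.464241

0.464241


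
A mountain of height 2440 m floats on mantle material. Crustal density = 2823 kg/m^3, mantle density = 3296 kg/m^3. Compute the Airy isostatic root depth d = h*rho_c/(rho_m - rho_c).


rho_m - rho_c = 3296 - 2823 = 473
d = 2440 * 2823 / 473
= 6888120 / 473
= 14562.62 m

14562.62


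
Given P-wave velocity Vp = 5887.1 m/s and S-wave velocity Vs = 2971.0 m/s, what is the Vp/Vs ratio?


Vp/Vs = 5887.1 / 2971.0
= 1.9815

1.9815


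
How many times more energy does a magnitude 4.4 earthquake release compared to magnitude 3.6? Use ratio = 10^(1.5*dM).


M2 - M1 = 4.4 - 3.6 = 0.8
1.5 * 0.8 = 1.2
ratio = 10^1.2 = 15.85

15.85


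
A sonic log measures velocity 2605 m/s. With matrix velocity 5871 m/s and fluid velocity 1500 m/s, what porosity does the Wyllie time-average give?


1/V - 1/Vm = 1/2605 - 1/5871 = 0.00021355
1/Vf - 1/Vm = 1/1500 - 1/5871 = 0.00049634
phi = 0.00021355 / 0.00049634 = 0.4302

0.4302


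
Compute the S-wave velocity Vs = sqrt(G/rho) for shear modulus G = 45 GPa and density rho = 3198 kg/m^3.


Convert G to Pa: G = 45e9 Pa
Compute G/rho = 45e9 / 3198 = 14071294.5591
Vs = sqrt(14071294.5591) = 3751.17 m/s

3751.17


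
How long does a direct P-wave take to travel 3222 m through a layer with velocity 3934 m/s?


t = x / V
= 3222 / 3934
= 0.819 s

0.819


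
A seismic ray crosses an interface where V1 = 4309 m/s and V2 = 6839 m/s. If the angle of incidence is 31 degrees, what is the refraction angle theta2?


sin(theta1) = sin(31 deg) = 0.515038
sin(theta2) = V2/V1 * sin(theta1) = 6839/4309 * 0.515038 = 0.817439
theta2 = arcsin(0.817439) = 54.8293 degrees

54.8293


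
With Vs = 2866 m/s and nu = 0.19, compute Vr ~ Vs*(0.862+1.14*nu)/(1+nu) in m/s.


Numerator factor = 0.862 + 1.14*0.19 = 1.0786
Denominator = 1 + 0.19 = 1.19
Vr = 2866 * 1.0786 / 1.19 = 2597.7 m/s

2597.7


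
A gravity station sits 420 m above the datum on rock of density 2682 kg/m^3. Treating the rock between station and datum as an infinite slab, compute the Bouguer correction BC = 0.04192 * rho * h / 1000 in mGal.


BC = 0.04192 * rho * h / 1000
= 0.04192 * 2682 * 420 / 1000
= 47.2204 mGal

47.2204


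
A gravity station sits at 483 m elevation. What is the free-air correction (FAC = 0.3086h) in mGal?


FAC = 0.3086 * h
= 0.3086 * 483
= 149.0538 mGal

149.0538


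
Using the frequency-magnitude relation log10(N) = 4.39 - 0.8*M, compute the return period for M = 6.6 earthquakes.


log10(N) = 4.39 - 0.8*6.6 = -0.89
N = 10^-0.89 = 0.128825
T = 1/N = 1/0.128825 = 7.7625 years

7.7625


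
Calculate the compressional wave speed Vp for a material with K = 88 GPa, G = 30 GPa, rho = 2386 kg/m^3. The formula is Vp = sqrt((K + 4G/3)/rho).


First compute the effective modulus:
K + 4G/3 = 88e9 + 4*30e9/3 = 128000000000.0 Pa
Then divide by density:
128000000000.0 / 2386 = 53646269.9078 Pa/(kg/m^3)
Take the square root:
Vp = sqrt(53646269.9078) = 7324.36 m/s

7324.36


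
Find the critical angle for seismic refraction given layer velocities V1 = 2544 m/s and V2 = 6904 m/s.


V1/V2 = 2544/6904 = 0.368482
theta_c = arcsin(0.368482) = 21.622 degrees

21.622


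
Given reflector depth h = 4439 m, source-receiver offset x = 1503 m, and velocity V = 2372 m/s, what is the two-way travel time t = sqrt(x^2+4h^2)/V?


x^2 + 4h^2 = 1503^2 + 4*4439^2 = 2259009 + 78818884 = 81077893
sqrt(81077893) = 9004.3263
t = 9004.3263 / 2372 = 3.7961 s

3.7961


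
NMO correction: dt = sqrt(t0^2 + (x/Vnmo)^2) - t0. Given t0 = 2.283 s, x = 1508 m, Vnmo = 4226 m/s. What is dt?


x/Vnmo = 1508/4226 = 0.356839
(x/Vnmo)^2 = 0.127334
t0^2 = 5.212089
sqrt(5.212089 + 0.127334) = 2.310719
dt = 2.310719 - 2.283 = 0.027719

0.027719


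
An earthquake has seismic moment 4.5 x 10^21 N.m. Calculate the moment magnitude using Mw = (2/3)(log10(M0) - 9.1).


log10(M0) = log10(4.5 x 10^21) = 21.6532
Mw = 2/3 * (21.6532 - 9.1)
= 2/3 * 12.5532
= 8.37

8.37


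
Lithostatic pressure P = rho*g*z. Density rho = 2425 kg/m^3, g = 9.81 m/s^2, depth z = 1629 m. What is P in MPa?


P = rho * g * z / 1e6
= 2425 * 9.81 * 1629 / 1e6
= 38752688.25 / 1e6
= 38.7527 MPa

38.7527


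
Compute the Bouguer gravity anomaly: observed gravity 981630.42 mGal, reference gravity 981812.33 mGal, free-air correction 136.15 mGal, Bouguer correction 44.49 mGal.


BA = g_obs - g_ref + FAC - BC
= 981630.42 - 981812.33 + 136.15 - 44.49
= -90.25 mGal

-90.25


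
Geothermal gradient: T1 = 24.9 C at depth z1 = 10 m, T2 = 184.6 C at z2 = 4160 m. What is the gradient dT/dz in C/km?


dT = 184.6 - 24.9 = 159.7 C
dz = 4160 - 10 = 4150 m
gradient = dT/dz * 1000 = 159.7/4150 * 1000 = 38.4819 C/km

38.4819


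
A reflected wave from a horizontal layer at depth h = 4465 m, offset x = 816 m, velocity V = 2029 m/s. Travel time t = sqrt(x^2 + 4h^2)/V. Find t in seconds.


x^2 + 4h^2 = 816^2 + 4*4465^2 = 665856 + 79744900 = 80410756
sqrt(80410756) = 8967.2045
t = 8967.2045 / 2029 = 4.4195 s

4.4195


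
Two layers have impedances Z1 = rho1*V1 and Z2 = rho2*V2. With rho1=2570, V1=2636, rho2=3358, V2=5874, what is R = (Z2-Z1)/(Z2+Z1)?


Z1 = 2570 * 2636 = 6774520
Z2 = 3358 * 5874 = 19724892
R = (19724892 - 6774520) / (19724892 + 6774520) = 12950372 / 26499412 = 0.4887

0.4887


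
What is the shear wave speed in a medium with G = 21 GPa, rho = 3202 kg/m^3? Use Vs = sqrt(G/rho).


Convert G to Pa: G = 21e9 Pa
Compute G/rho = 21e9 / 3202 = 6558400.9994
Vs = sqrt(6558400.9994) = 2560.94 m/s

2560.94


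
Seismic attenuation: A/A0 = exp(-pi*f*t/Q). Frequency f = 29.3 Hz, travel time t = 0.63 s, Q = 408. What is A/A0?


pi*f*t/Q = pi*29.3*0.63/408 = 0.142134
A/A0 = exp(-0.142134) = 0.867505

0.867505


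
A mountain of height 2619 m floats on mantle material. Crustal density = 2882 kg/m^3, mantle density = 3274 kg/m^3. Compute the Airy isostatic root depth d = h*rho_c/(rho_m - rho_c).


rho_m - rho_c = 3274 - 2882 = 392
d = 2619 * 2882 / 392
= 7547958 / 392
= 19254.99 m

19254.99


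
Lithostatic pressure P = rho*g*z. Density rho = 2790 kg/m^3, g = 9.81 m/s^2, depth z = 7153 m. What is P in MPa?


P = rho * g * z / 1e6
= 2790 * 9.81 * 7153 / 1e6
= 195776894.7 / 1e6
= 195.7769 MPa

195.7769


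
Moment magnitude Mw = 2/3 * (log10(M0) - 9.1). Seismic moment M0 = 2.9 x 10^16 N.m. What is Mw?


log10(M0) = log10(2.9 x 10^16) = 16.4624
Mw = 2/3 * (16.4624 - 9.1)
= 2/3 * 7.3624
= 4.91

4.91


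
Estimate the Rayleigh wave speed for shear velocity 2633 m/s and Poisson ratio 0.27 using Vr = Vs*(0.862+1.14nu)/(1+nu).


Numerator factor = 0.862 + 1.14*0.27 = 1.1698
Denominator = 1 + 0.27 = 1.27
Vr = 2633 * 1.1698 / 1.27 = 2425.26 m/s

2425.26


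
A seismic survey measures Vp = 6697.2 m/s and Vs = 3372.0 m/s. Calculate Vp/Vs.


Vp/Vs = 6697.2 / 3372.0
= 1.9861

1.9861


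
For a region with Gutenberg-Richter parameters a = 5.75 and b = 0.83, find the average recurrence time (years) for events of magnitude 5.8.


log10(N) = 5.75 - 0.83*5.8 = 0.936
N = 10^0.936 = 8.629785
T = 1/N = 1/8.629785 = 0.1159 years

0.1159


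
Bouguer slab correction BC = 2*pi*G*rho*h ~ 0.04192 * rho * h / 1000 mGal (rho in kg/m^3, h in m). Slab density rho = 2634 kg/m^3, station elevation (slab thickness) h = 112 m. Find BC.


BC = 0.04192 * rho * h / 1000
= 0.04192 * 2634 * 112 / 1000
= 12.3667 mGal

12.3667


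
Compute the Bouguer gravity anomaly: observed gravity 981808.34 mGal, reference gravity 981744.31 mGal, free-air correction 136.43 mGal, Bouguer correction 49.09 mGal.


BA = g_obs - g_ref + FAC - BC
= 981808.34 - 981744.31 + 136.43 - 49.09
= 151.37 mGal

151.37


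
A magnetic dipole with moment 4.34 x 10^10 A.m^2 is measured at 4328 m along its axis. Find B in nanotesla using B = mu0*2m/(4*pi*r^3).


m = 4.34 x 10^10 = 43400000000 A.m^2
2m = 86800000000 A.m^2
r^3 = 4328^3 = 81070295552
B = (4pi*10^-7) * 86800000000 / (4*pi * 81070295552) * 1e9
= 109076.096933 / 1018759379722.07 * 1e9
= 107.0676 nT

107.0676


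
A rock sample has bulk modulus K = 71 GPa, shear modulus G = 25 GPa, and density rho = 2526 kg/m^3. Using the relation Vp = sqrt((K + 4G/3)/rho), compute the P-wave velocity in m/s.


First compute the effective modulus:
K + 4G/3 = 71e9 + 4*25e9/3 = 104333333333.33 Pa
Then divide by density:
104333333333.33 / 2526 = 41303774.0829 Pa/(kg/m^3)
Take the square root:
Vp = sqrt(41303774.0829) = 6426.8 m/s

6426.8


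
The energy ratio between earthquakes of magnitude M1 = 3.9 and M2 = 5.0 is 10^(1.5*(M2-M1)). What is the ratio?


M2 - M1 = 5.0 - 3.9 = 1.1
1.5 * 1.1 = 1.65
ratio = 10^1.65 = 44.67

44.67


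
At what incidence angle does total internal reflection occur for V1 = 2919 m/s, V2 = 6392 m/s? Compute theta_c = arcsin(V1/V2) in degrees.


V1/V2 = 2919/6392 = 0.456665
theta_c = arcsin(0.456665) = 27.1721 degrees

27.1721


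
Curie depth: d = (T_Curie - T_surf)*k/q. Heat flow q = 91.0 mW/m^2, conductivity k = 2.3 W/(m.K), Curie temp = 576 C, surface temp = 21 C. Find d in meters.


T_Curie - T_surf = 576 - 21 = 555 C
Convert q to W/m^2: 91.0 mW/m^2 = 0.091 W/m^2
d = 555 * 2.3 / 0.091 = 14027.47 m

14027.47


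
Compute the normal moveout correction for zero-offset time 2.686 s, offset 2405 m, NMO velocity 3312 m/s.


x/Vnmo = 2405/3312 = 0.726147
(x/Vnmo)^2 = 0.52729
t0^2 = 7.214596
sqrt(7.214596 + 0.52729) = 2.782424
dt = 2.782424 - 2.686 = 0.096424

0.096424


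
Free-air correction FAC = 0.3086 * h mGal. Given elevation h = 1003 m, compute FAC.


FAC = 0.3086 * h
= 0.3086 * 1003
= 309.5258 mGal

309.5258


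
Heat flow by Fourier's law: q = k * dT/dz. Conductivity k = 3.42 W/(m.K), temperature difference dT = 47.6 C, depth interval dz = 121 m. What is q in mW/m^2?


q = k * dT / dz * 1000
= 3.42 * 47.6 / 121 * 1000
= 1.345388 * 1000
= 1345.3884 mW/m^2

1345.3884


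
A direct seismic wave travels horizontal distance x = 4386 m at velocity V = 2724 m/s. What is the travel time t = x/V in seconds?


t = x / V
= 4386 / 2724
= 1.6101 s

1.6101


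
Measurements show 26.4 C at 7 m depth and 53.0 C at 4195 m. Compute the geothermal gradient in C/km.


dT = 53.0 - 26.4 = 26.6 C
dz = 4195 - 7 = 4188 m
gradient = dT/dz * 1000 = 26.6/4188 * 1000 = 6.3515 C/km

6.3515


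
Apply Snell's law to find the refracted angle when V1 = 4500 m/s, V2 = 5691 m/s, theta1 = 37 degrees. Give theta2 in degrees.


sin(theta1) = sin(37 deg) = 0.601815
sin(theta2) = V2/V1 * sin(theta1) = 5691/4500 * 0.601815 = 0.761095
theta2 = arcsin(0.761095) = 49.5609 degrees

49.5609


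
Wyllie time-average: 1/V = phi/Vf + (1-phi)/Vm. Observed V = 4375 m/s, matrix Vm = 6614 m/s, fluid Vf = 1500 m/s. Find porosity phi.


1/V - 1/Vm = 1/4375 - 1/6614 = 7.738e-05
1/Vf - 1/Vm = 1/1500 - 1/6614 = 0.00051547
phi = 7.738e-05 / 0.00051547 = 0.1501

0.1501


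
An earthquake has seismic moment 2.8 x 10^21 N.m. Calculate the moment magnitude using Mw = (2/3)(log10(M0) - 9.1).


log10(M0) = log10(2.8 x 10^21) = 21.4472
Mw = 2/3 * (21.4472 - 9.1)
= 2/3 * 12.3472
= 8.23

8.23


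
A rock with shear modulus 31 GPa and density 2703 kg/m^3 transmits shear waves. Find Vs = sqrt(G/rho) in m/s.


Convert G to Pa: G = 31e9 Pa
Compute G/rho = 31e9 / 2703 = 11468738.4388
Vs = sqrt(11468738.4388) = 3386.55 m/s

3386.55


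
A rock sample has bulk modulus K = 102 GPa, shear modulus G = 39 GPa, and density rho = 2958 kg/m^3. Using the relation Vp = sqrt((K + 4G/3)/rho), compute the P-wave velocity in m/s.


First compute the effective modulus:
K + 4G/3 = 102e9 + 4*39e9/3 = 154000000000.0 Pa
Then divide by density:
154000000000.0 / 2958 = 52062204.192 Pa/(kg/m^3)
Take the square root:
Vp = sqrt(52062204.192) = 7215.41 m/s

7215.41


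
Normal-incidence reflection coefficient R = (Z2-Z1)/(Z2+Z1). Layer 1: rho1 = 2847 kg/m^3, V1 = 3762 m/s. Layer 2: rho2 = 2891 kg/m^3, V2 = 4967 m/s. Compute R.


Z1 = 2847 * 3762 = 10710414
Z2 = 2891 * 4967 = 14359597
R = (14359597 - 10710414) / (14359597 + 10710414) = 3649183 / 25070011 = 0.1456

0.1456


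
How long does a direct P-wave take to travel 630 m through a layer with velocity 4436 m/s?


t = x / V
= 630 / 4436
= 0.142 s

0.142


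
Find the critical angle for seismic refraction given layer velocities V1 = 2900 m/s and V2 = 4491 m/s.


V1/V2 = 2900/4491 = 0.645736
theta_c = arcsin(0.645736) = 40.2209 degrees

40.2209


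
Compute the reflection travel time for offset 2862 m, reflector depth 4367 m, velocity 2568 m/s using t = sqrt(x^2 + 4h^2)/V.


x^2 + 4h^2 = 2862^2 + 4*4367^2 = 8191044 + 76282756 = 84473800
sqrt(84473800) = 9190.963
t = 9190.963 / 2568 = 3.579 s

3.579


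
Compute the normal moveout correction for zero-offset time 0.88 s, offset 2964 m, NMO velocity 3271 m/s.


x/Vnmo = 2964/3271 = 0.906145
(x/Vnmo)^2 = 0.821099
t0^2 = 0.7744
sqrt(0.7744 + 0.821099) = 1.26313
dt = 1.26313 - 0.88 = 0.38313

0.38313


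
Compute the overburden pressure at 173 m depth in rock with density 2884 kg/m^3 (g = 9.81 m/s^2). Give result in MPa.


P = rho * g * z / 1e6
= 2884 * 9.81 * 173 / 1e6
= 4894522.92 / 1e6
= 4.8945 MPa

4.8945


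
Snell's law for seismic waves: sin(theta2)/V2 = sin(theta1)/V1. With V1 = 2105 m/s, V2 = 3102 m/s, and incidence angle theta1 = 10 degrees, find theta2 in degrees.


sin(theta1) = sin(10 deg) = 0.173648
sin(theta2) = V2/V1 * sin(theta1) = 3102/2105 * 0.173648 = 0.255894
theta2 = arcsin(0.255894) = 14.8266 degrees

14.8266


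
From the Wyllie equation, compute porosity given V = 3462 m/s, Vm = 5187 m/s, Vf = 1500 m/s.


1/V - 1/Vm = 1/3462 - 1/5187 = 9.606e-05
1/Vf - 1/Vm = 1/1500 - 1/5187 = 0.00047388
phi = 9.606e-05 / 0.00047388 = 0.2027

0.2027


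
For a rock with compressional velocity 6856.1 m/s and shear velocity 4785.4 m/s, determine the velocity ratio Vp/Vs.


Vp/Vs = 6856.1 / 4785.4
= 1.4327

1.4327


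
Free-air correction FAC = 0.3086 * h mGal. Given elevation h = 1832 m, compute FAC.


FAC = 0.3086 * h
= 0.3086 * 1832
= 565.3552 mGal

565.3552


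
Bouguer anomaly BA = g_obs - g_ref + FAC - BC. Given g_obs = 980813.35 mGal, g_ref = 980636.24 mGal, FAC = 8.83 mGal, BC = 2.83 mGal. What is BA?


BA = g_obs - g_ref + FAC - BC
= 980813.35 - 980636.24 + 8.83 - 2.83
= 183.11 mGal

183.11


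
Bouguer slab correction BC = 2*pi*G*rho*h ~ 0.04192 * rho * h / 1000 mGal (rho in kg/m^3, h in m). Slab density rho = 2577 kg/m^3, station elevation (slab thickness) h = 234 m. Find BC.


BC = 0.04192 * rho * h / 1000
= 0.04192 * 2577 * 234 / 1000
= 25.2785 mGal

25.2785


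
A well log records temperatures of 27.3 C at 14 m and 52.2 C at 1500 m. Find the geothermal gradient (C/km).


dT = 52.2 - 27.3 = 24.9 C
dz = 1500 - 14 = 1486 m
gradient = dT/dz * 1000 = 24.9/1486 * 1000 = 16.7564 C/km

16.7564


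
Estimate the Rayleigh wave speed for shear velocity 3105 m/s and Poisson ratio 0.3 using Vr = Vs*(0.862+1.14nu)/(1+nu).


Numerator factor = 0.862 + 1.14*0.3 = 1.204
Denominator = 1 + 0.3 = 1.3
Vr = 3105 * 1.204 / 1.3 = 2875.71 m/s

2875.71


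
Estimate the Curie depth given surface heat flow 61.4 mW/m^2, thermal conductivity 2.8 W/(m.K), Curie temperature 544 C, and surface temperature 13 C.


T_Curie - T_surf = 544 - 13 = 531 C
Convert q to W/m^2: 61.4 mW/m^2 = 0.0614 W/m^2
d = 531 * 2.8 / 0.0614 = 24214.98 m

24214.98


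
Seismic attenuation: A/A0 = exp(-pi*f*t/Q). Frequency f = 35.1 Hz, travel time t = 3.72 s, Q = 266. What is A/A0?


pi*f*t/Q = pi*35.1*3.72/266 = 1.54212
A/A0 = exp(-1.54212) = 0.213927

0.213927


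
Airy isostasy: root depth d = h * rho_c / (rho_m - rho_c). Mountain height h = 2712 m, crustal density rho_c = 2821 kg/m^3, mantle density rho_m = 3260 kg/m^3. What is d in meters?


rho_m - rho_c = 3260 - 2821 = 439
d = 2712 * 2821 / 439
= 7650552 / 439
= 17427.23 m

17427.23


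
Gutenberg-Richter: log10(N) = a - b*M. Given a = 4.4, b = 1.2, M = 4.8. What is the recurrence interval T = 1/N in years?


log10(N) = 4.4 - 1.2*4.8 = -1.36
N = 10^-1.36 = 0.043652
T = 1/N = 1/0.043652 = 22.9087 years

22.9087


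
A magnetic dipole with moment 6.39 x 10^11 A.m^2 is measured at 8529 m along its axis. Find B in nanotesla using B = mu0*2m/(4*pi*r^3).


m = 6.39 x 10^11 = 639000000000 A.m^2
2m = 1278000000000 A.m^2
r^3 = 8529^3 = 620432219889
B = (4pi*10^-7) * 1278000000000 / (4*pi * 620432219889) * 1e9
= 1605982.164515 / 7796581216214.76 * 1e9
= 205.9854 nT

205.9854


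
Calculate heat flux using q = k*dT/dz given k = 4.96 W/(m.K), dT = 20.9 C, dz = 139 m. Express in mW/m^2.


q = k * dT / dz * 1000
= 4.96 * 20.9 / 139 * 1000
= 0.745784 * 1000
= 745.7842 mW/m^2

745.7842


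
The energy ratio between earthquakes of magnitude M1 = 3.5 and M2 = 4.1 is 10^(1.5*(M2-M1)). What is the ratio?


M2 - M1 = 4.1 - 3.5 = 0.6
1.5 * 0.6 = 0.9
ratio = 10^0.9 = 7.94

7.94


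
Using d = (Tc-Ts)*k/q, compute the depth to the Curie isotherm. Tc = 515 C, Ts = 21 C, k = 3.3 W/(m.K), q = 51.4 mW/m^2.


T_Curie - T_surf = 515 - 21 = 494 C
Convert q to W/m^2: 51.4 mW/m^2 = 0.0514 W/m^2
d = 494 * 3.3 / 0.0514 = 31715.95 m

31715.95


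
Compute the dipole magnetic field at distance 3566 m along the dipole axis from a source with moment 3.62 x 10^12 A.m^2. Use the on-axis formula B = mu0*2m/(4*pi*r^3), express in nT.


m = 3.62 x 10^12 = 3620000000000 A.m^2
2m = 7240000000000 A.m^2
r^3 = 3566^3 = 45346525496
B = (4pi*10^-7) * 7240000000000 / (4*pi * 45346525496) * 1e9
= 9098052.324796 / 569841245456.22 * 1e9
= 15965.9421 nT

15965.9421


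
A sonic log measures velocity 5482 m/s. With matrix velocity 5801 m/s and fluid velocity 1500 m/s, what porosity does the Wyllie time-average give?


1/V - 1/Vm = 1/5482 - 1/5801 = 1.003e-05
1/Vf - 1/Vm = 1/1500 - 1/5801 = 0.00049428
phi = 1.003e-05 / 0.00049428 = 0.0203

0.0203


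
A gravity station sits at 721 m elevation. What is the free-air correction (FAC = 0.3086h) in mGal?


FAC = 0.3086 * h
= 0.3086 * 721
= 222.5006 mGal

222.5006


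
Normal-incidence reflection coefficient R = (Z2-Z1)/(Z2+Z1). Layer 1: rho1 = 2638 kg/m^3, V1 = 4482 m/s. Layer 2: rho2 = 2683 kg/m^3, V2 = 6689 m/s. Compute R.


Z1 = 2638 * 4482 = 11823516
Z2 = 2683 * 6689 = 17946587
R = (17946587 - 11823516) / (17946587 + 11823516) = 6123071 / 29770103 = 0.2057

0.2057


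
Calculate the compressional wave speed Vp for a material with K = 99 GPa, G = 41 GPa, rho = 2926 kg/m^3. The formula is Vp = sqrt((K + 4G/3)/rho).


First compute the effective modulus:
K + 4G/3 = 99e9 + 4*41e9/3 = 153666666666.67 Pa
Then divide by density:
153666666666.67 / 2926 = 52517657.7808 Pa/(kg/m^3)
Take the square root:
Vp = sqrt(52517657.7808) = 7246.91 m/s

7246.91


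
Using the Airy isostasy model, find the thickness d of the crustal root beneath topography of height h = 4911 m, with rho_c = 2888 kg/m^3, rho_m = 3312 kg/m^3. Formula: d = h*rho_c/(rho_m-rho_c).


rho_m - rho_c = 3312 - 2888 = 424
d = 4911 * 2888 / 424
= 14182968 / 424
= 33450.4 m

33450.4


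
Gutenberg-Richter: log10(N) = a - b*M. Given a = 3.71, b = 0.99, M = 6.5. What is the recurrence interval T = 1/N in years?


log10(N) = 3.71 - 0.99*6.5 = -2.725
N = 10^-2.725 = 0.001884
T = 1/N = 1/0.001884 = 530.8844 years

530.8844


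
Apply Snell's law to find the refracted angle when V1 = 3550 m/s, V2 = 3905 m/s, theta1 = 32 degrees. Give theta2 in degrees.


sin(theta1) = sin(32 deg) = 0.529919
sin(theta2) = V2/V1 * sin(theta1) = 3905/3550 * 0.529919 = 0.582911
theta2 = arcsin(0.582911) = 35.6556 degrees

35.6556


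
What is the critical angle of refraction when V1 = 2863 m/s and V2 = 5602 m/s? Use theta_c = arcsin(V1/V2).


V1/V2 = 2863/5602 = 0.511067
theta_c = arcsin(0.511067) = 30.735 degrees

30.735


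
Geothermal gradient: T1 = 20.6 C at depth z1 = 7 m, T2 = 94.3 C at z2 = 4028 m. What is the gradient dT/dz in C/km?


dT = 94.3 - 20.6 = 73.7 C
dz = 4028 - 7 = 4021 m
gradient = dT/dz * 1000 = 73.7/4021 * 1000 = 18.3288 C/km

18.3288


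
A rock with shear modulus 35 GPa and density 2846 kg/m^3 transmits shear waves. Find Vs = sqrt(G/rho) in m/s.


Convert G to Pa: G = 35e9 Pa
Compute G/rho = 35e9 / 2846 = 12297962.052
Vs = sqrt(12297962.052) = 3506.85 m/s

3506.85


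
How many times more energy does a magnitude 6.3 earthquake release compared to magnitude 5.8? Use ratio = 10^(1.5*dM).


M2 - M1 = 6.3 - 5.8 = 0.5
1.5 * 0.5 = 0.75
ratio = 10^0.75 = 5.62

5.62


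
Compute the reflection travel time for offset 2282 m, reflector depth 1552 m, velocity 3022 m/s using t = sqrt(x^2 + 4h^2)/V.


x^2 + 4h^2 = 2282^2 + 4*1552^2 = 5207524 + 9634816 = 14842340
sqrt(14842340) = 3852.5758
t = 3852.5758 / 3022 = 1.2748 s

1.2748


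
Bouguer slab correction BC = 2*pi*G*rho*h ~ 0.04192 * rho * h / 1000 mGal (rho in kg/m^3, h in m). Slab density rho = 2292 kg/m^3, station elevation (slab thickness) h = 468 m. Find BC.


BC = 0.04192 * rho * h / 1000
= 0.04192 * 2292 * 468 / 1000
= 44.9657 mGal

44.9657


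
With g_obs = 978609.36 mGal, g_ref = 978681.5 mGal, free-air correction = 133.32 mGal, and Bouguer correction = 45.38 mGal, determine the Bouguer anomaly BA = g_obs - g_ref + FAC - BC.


BA = g_obs - g_ref + FAC - BC
= 978609.36 - 978681.5 + 133.32 - 45.38
= 15.8 mGal

15.8


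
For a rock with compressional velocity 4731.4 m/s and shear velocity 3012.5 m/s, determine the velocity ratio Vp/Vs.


Vp/Vs = 4731.4 / 3012.5
= 1.5706

1.5706


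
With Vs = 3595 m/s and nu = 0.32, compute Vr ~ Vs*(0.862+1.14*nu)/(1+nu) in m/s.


Numerator factor = 0.862 + 1.14*0.32 = 1.2268
Denominator = 1 + 0.32 = 1.32
Vr = 3595 * 1.2268 / 1.32 = 3341.17 m/s

3341.17


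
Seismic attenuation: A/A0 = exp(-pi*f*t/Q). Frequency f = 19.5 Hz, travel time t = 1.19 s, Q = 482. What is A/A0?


pi*f*t/Q = pi*19.5*1.19/482 = 0.151246
A/A0 = exp(-0.151246) = 0.859636

0.859636


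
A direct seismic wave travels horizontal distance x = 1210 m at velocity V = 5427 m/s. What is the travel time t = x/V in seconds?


t = x / V
= 1210 / 5427
= 0.223 s

0.223


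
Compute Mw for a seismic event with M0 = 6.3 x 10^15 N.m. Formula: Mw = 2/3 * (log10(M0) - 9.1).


log10(M0) = log10(6.3 x 10^15) = 15.7993
Mw = 2/3 * (15.7993 - 9.1)
= 2/3 * 6.6993
= 4.47

4.47


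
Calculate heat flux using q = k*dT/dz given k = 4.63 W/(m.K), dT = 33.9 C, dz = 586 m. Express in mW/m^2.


q = k * dT / dz * 1000
= 4.63 * 33.9 / 586 * 1000
= 0.267845 * 1000
= 267.8447 mW/m^2

267.8447


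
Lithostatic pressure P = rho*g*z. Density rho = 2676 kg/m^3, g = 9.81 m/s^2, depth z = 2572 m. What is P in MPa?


P = rho * g * z / 1e6
= 2676 * 9.81 * 2572 / 1e6
= 67519012.32 / 1e6
= 67.519 MPa

67.519


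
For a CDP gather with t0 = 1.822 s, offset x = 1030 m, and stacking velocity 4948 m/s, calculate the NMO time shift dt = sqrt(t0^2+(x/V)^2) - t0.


x/Vnmo = 1030/4948 = 0.208165
(x/Vnmo)^2 = 0.043333
t0^2 = 3.319684
sqrt(3.319684 + 0.043333) = 1.833853
dt = 1.833853 - 1.822 = 0.011853

0.011853


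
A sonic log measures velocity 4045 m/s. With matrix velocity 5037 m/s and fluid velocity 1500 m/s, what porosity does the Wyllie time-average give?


1/V - 1/Vm = 1/4045 - 1/5037 = 4.869e-05
1/Vf - 1/Vm = 1/1500 - 1/5037 = 0.00046814
phi = 4.869e-05 / 0.00046814 = 0.104

0.104


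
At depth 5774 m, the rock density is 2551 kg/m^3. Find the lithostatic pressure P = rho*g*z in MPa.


P = rho * g * z / 1e6
= 2551 * 9.81 * 5774 / 1e6
= 144496139.94 / 1e6
= 144.4961 MPa

144.4961


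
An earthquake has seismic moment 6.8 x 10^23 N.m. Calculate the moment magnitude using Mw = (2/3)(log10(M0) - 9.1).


log10(M0) = log10(6.8 x 10^23) = 23.8325
Mw = 2/3 * (23.8325 - 9.1)
= 2/3 * 14.7325
= 9.82

9.82


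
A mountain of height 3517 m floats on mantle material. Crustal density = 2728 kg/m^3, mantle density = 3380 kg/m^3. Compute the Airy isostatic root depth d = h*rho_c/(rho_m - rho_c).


rho_m - rho_c = 3380 - 2728 = 652
d = 3517 * 2728 / 652
= 9594376 / 652
= 14715.3 m

14715.3


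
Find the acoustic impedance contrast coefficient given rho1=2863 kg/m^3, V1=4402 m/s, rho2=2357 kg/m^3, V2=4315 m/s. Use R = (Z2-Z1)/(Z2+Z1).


Z1 = 2863 * 4402 = 12602926
Z2 = 2357 * 4315 = 10170455
R = (10170455 - 12602926) / (10170455 + 12602926) = -2432471 / 22773381 = -0.1068

-0.1068


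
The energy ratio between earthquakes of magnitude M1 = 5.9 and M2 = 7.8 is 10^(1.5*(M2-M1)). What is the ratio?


M2 - M1 = 7.8 - 5.9 = 1.9
1.5 * 1.9 = 2.85
ratio = 10^2.85 = 707.95

707.95


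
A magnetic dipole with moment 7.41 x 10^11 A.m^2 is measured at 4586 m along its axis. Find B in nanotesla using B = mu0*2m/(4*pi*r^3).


m = 7.41 x 10^11 = 741000000000 A.m^2
2m = 1482000000000 A.m^2
r^3 = 4586^3 = 96449982056
B = (4pi*10^-7) * 1482000000000 / (4*pi * 96449982056) * 1e9
= 1862336.125048 / 1212026220263.99 * 1e9
= 1536.5477 nT

1536.5477


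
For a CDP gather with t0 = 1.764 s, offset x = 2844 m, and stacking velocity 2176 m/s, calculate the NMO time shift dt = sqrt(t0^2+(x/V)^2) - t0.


x/Vnmo = 2844/2176 = 1.306985
(x/Vnmo)^2 = 1.708211
t0^2 = 3.111696
sqrt(3.111696 + 1.708211) = 2.195429
dt = 2.195429 - 1.764 = 0.431429

0.431429


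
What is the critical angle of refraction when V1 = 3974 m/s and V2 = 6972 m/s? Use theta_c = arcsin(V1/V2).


V1/V2 = 3974/6972 = 0.569994
theta_c = arcsin(0.569994) = 34.7498 degrees

34.7498


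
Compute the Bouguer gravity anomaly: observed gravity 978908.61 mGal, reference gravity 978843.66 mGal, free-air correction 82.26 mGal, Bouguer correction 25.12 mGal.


BA = g_obs - g_ref + FAC - BC
= 978908.61 - 978843.66 + 82.26 - 25.12
= 122.09 mGal

122.09


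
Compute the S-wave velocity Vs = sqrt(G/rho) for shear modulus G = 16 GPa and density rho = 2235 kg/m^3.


Convert G to Pa: G = 16e9 Pa
Compute G/rho = 16e9 / 2235 = 7158836.689
Vs = sqrt(7158836.689) = 2675.6 m/s

2675.6


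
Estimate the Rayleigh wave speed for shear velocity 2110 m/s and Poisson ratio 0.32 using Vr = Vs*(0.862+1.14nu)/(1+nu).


Numerator factor = 0.862 + 1.14*0.32 = 1.2268
Denominator = 1 + 0.32 = 1.32
Vr = 2110 * 1.2268 / 1.32 = 1961.02 m/s

1961.02


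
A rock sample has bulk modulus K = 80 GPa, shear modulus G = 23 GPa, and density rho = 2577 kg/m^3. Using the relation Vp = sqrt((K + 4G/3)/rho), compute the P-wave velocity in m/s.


First compute the effective modulus:
K + 4G/3 = 80e9 + 4*23e9/3 = 110666666666.67 Pa
Then divide by density:
110666666666.67 / 2577 = 42943991.7216 Pa/(kg/m^3)
Take the square root:
Vp = sqrt(42943991.7216) = 6553.17 m/s

6553.17


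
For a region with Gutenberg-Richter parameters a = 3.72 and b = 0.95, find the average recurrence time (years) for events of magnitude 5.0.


log10(N) = 3.72 - 0.95*5.0 = -1.03
N = 10^-1.03 = 0.093325
T = 1/N = 1/0.093325 = 10.7152 years

10.7152
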